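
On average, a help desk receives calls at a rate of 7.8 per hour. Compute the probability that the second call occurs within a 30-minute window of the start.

0.9008

Over the interval, μ = 7.8 × 0.5 = 3.9 (a 30-minute window = 0.5 hours).
The second arrival falls in the interval iff at least 2 events occur there: P(S_2 ≤ t) = P(N ≥ 2) = 1 − P(N ≤ 1) ≈ 0.9008.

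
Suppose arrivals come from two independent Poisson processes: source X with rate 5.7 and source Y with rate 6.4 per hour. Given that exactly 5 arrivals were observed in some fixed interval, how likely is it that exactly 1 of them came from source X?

0.1843

Given the total, each event is independently from source X with probability p = λ_X/(λ_X+λ_Y) = 5.7/12.1 ≈ 0.4711.
So K ~ Binomial(5, 5.7/12.1): P(K = 1) = C(5,1) · (5.7/12.1)^1 · (6.4/12.1)^4 ≈ 0.1843.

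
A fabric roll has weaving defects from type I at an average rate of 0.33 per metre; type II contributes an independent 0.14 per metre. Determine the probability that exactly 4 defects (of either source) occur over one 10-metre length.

0.1849

Independent Poisson processes superpose: combined rate λ = 0.33 + 0.14 = 0.47 per metre.
Over the interval, μ = 0.47 × 10 = 4.7 (a 10-metre length = 10 metres).
P(N = 4) = e^(−4.7) · 4.7^4/4! ≈ 0.1849.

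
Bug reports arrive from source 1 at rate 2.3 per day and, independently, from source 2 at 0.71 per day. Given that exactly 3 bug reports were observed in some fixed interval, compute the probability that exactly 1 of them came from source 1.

0.1275

Given the total, each event is independently from source 1 with probability p = λ_1/(λ_1+λ_2) = 2.3/3.01 ≈ 0.7641.
So K ~ Binomial(3, 2.3/3.01): P(K = 1) = C(3,1) · (2.3/3.01)^1 · (0.71/3.01)^2 ≈ 0.1275.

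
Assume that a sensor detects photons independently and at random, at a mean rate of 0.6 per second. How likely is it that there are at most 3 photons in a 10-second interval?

Over the interval, μ = 0.6 × 10 = 6 (a 10-second interval = 10 seconds).
P(N ≤ 3) = Σ_{j=0}^{3} e^(−μ) μ^j/j! ≈ 0.1512.

0.1512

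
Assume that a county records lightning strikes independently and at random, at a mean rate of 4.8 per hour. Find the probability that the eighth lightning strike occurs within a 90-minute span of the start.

0.4311

Over the interval, μ = 4.8 × 1.5 = 7.2 (a 90-minute span = 1.5 hours).
The eighth arrival falls in the interval iff at least 8 events occur there: P(S_8 ≤ t) = P(N ≥ 8) = 1 − P(N ≤ 7) ≈ 0.4311.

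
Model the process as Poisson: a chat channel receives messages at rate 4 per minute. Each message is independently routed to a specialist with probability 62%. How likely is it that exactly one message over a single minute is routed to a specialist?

0.2077

Thinning: the messages that are routed to a specialist themselves form a Poisson process with rate 0.62 × 4 = 2.48 per minute.
So μ = 2.48.
P(N = 1) = e^(−2.48) · 2.48^1/1! ≈ 0.2077.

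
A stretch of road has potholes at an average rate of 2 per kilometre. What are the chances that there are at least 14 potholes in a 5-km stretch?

0.1355

Over the interval, μ = 2 × 5 = 10 (a 5-km stretch = 5 kilometres).
P(N ≥ 14) = 1 − P(N ≤ 13) = 1 − Σ_{j=0}^{13} e^(−μ) μ^j/j! ≈ 0.1355.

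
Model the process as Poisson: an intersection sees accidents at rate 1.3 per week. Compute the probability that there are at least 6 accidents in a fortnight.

Over the interval, μ = 1.3 × 2 = 2.6 (a fortnight = 2 weeks).
P(N ≥ 6) = 1 − P(N ≤ 5) = 1 − Σ_{j=0}^{5} e^(−μ) μ^j/j! ≈ 0.0490.

0.0490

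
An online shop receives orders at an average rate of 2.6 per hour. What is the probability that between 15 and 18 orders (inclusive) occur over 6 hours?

Over the interval, μ = 2.6 × 6 = 15.6 (6 hours).
P(15 ≤ N ≤ 18) = Σ_{j=15}^{18} e^(−15.6) · 15.6^j/j! ≈ 0.3691.

0.3691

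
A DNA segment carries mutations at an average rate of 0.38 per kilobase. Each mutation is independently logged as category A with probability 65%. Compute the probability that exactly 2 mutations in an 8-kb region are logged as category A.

0.2706

Thinning: the mutations that are logged as category A themselves form a Poisson process with rate 0.65 × 0.38 = 0.247 per kilobase.
Over the interval, μ = 0.247 × 8 = 1.976 (an 8-kb region = 8 kilobases).
P(N = 2) = e^(−1.976) · 1.976^2/2! ≈ 0.2706.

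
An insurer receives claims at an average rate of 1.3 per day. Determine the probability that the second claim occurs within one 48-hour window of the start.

Over the interval, μ = 1.3 × 2 = 2.6 (a 48-hour window = 2 days).
The second arrival falls in the interval iff at least 2 events occur there: P(S_2 ≤ t) = P(N ≥ 2) = 1 − P(N ≤ 1) ≈ 0.7326.

0.7326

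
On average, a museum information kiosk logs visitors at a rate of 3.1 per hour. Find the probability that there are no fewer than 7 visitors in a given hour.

With mean μ = 3.1 per hour,
P(N ≥ 7) = 1 − P(N ≤ 6) = 1 − Σ_{j=0}^{6} e^(−μ) μ^j/j! ≈ 0.0388.

0.0388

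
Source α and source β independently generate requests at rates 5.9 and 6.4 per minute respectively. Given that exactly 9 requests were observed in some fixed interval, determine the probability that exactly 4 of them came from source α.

Given the total, each event is independently from source α with probability p = λ_α/(λ_α+λ_β) = 5.9/12.3 ≈ 0.4797.
So K ~ Binomial(9, 5.9/12.3): P(K = 4) = C(9,4) · (5.9/12.3)^4 · (6.4/12.3)^5 ≈ 0.2544.

0.2544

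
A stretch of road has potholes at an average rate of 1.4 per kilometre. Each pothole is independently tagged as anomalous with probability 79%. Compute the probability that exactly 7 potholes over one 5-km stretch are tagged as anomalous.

Thinning: the potholes that are tagged as anomalous themselves form a Poisson process with rate 0.79 × 1.4 = 1.106 per kilometre.
Over the interval, μ = 1.106 × 5 = 5.53 (a 5-km stretch = 5 kilometres).
P(N = 7) = e^(−5.53) · 5.53^7/7! ≈ 0.1245.

0.1245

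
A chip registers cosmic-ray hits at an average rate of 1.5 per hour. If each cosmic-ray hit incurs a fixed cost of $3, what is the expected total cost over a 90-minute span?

$6.75

E[N] = 1.5 × 1.5 = 2.25 (a 90-minute span = 1.5 hours); E[cost] = 2.25 × $3 = $6.75.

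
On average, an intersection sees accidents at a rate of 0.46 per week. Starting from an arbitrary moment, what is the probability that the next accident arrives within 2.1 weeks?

0.6194

Inter-arrival times are exponential with rate λ = 0.46 per week.
P(T ≤ 2.1) = 1 − e^(−λt) = 1 − e^(−0.46 × 2.1) = 1 − e^(−0.966) ≈ 0.6194.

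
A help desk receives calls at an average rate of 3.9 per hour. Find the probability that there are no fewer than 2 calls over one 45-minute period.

Over the interval, μ = 3.9 × 0.75 = 2.925 (a 45-minute period = 0.75 hours).
P(N ≥ 2) = 1 − P(N ≤ 1) = 1 − Σ_{j=0}^{1} e^(−μ) μ^j/j! ≈ 0.7894.

0.7894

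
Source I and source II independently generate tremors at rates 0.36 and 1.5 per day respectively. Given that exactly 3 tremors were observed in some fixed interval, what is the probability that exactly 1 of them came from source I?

0.3776

Given the total, each event is independently from source I with probability p = λ_I/(λ_I+λ_II) = 0.36/1.86 ≈ 0.1935.
So K ~ Binomial(3, 0.36/1.86): P(K = 1) = C(3,1) · (0.36/1.86)^1 · (1.5/1.86)^2 ≈ 0.3776.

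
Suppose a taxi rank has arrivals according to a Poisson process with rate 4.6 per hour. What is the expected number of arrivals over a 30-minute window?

2.3

E[N] = λt = 4.6 × 0.5 = 2.3 (a 30-minute window = 0.5 hours).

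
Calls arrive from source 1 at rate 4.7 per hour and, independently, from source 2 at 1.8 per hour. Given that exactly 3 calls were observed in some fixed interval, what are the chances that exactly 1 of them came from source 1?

Given the total, each event is independently from source 1 with probability p = λ_1/(λ_1+λ_2) = 4.7/6.5 ≈ 0.7231.
So K ~ Binomial(3, 4.7/6.5): P(K = 1) = C(3,1) · (4.7/6.5)^1 · (1.8/6.5)^2 ≈ 0.1664.

0.1664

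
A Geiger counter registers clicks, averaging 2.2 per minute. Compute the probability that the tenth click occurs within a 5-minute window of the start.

0.6595

Over the interval, μ = 2.2 × 5 = 11 (a 5-minute window = 5 minutes).
The tenth arrival falls in the interval iff at least 10 events occur there: P(S_10 ≤ t) = P(N ≥ 10) = 1 − P(N ≤ 9) ≈ 0.6595.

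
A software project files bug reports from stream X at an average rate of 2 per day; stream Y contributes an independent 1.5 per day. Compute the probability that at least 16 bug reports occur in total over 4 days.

Independent Poisson processes superpose: combined rate λ = 2 + 1.5 = 3.5 per day.
Over the interval, μ = 3.5 × 4 = 14 (4 days).
P(N ≥ 16) = 1 − P(N ≤ 15) ≈ 0.3306.

0.3306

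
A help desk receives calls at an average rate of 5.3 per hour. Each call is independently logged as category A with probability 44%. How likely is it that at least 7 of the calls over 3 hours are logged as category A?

Thinning: the calls that are logged as category A themselves form a Poisson process with rate 0.44 × 5.3 = 2.332 per hour.
Over the interval, μ = 2.332 × 3 = 6.996 (3 hours).
P(N ≥ 7) = 1 − P(N ≤ 6) ≈ 0.5497.

0.5497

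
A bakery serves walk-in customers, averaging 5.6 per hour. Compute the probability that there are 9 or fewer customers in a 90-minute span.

0.6659

Over the interval, μ = 5.6 × 1.5 = 8.4 (a 90-minute span = 1.5 hours).
P(N ≤ 9) = Σ_{j=0}^{9} e^(−μ) μ^j/j! ≈ 0.6659.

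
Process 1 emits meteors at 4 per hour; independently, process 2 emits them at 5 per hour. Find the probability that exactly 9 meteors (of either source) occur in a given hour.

0.1318

Independent Poisson processes superpose: combined rate λ = 4 + 5 = 9 per hour.
So μ = 9.
P(N = 9) = e^(−9) · 9^9/9! ≈ 0.1318.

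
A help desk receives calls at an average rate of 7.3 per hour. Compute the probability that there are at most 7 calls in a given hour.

0.5541

With mean μ = 7.3 per hour,
P(N ≤ 7) = Σ_{j=0}^{7} e^(−μ) μ^j/j! ≈ 0.5541.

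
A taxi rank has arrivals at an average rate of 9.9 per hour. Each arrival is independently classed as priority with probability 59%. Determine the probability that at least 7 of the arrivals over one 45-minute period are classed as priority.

0.1540

Thinning: the arrivals that are classed as priority themselves form a Poisson process with rate 0.59 × 9.9 = 5.841 per hour.
Over the interval, μ = 5.841 × 0.75 = 4.38075 (a 45-minute period = 0.75 hours).
P(N ≥ 7) = 1 − P(N ≤ 6) ≈ 0.1540.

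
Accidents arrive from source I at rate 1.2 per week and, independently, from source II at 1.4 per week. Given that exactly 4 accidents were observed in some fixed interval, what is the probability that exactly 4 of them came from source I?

0.0454

Given the total, each event is independently from source I with probability p = λ_I/(λ_I+λ_II) = 1.2/2.6 ≈ 0.4615.
So K ~ Binomial(4, 1.2/2.6): P(K = 4) = C(4,4) · (1.2/2.6)^4 · (1.4/2.6)^0 ≈ 0.0454.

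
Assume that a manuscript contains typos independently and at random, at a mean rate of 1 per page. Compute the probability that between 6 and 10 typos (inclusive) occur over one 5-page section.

0.3703

Over the interval, μ = 1 × 5 = 5 (a 5-page section = 5 pages).
P(6 ≤ N ≤ 10) = Σ_{j=6}^{10} e^(−5) · 5^j/j! ≈ 0.3703.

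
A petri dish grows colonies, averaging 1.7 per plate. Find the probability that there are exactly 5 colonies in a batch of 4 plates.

Over the interval, μ = 1.7 × 4 = 6.8 (a batch of 4 plates = 4 plates).
P(N = 5) = e^(−μ) μ^5/5! = e^(−6.8) · 6.8^5/120 ≈ 0.1349.

0.1349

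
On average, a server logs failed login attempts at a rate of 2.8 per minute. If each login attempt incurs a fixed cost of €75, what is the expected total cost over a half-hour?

€6300

E[N] = 2.8 × 30 = 84 (a half-hour = 30 minutes); E[cost] = 84 × €75 = €6300.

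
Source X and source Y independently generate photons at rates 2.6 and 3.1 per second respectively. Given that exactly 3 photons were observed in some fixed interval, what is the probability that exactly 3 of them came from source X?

Given the total, each event is independently from source X with probability p = λ_X/(λ_X+λ_Y) = 2.6/5.7 ≈ 0.4561.
So K ~ Binomial(3, 2.6/5.7): P(K = 3) = C(3,3) · (2.6/5.7)^3 · (3.1/5.7)^0 ≈ 0.0949.

0.0949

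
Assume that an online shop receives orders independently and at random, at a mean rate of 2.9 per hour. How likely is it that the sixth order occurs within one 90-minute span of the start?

0.2717

Over the interval, μ = 2.9 × 1.5 = 4.35 (a 90-minute span = 1.5 hours).
The sixth arrival falls in the interval iff at least 6 events occur there: P(S_6 ≤ t) = P(N ≥ 6) = 1 − P(N ≤ 5) ≈ 0.2717.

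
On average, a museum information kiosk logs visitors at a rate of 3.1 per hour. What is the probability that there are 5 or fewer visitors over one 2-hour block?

Over the interval, μ = 3.1 × 2 = 6.2 (a 2-hour block = 2 hours).
P(N ≤ 5) = Σ_{j=0}^{5} e^(−μ) μ^j/j! ≈ 0.4141.

0.4141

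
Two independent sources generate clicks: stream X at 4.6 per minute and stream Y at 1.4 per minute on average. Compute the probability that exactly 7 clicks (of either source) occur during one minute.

Independent Poisson processes superpose: combined rate λ = 4.6 + 1.4 = 6 per minute.
So μ = 6.
P(N = 7) = e^(−6) · 6^7/7! ≈ 0.1377.

0.1377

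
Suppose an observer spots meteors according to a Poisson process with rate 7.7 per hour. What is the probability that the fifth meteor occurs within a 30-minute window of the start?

Over the interval, μ = 7.7 × 0.5 = 3.85 (a 30-minute window = 0.5 hours).
The fifth arrival falls in the interval iff at least 5 events occur there: P(S_5 ≤ t) = P(N ≥ 5) = 1 − P(N ≤ 4) ≈ 0.3419.

0.3419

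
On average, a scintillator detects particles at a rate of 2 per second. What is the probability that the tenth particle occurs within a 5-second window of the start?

0.5421

Over the interval, μ = 2 × 5 = 10 (a 5-second window = 5 seconds).
The tenth arrival falls in the interval iff at least 10 events occur there: P(S_10 ≤ t) = P(N ≥ 10) = 1 − P(N ≤ 9) ≈ 0.5421.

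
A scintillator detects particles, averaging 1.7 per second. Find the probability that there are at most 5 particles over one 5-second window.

Over the interval, μ = 1.7 × 5 = 8.5 (a 5-second window = 5 seconds).
P(N ≤ 5) = Σ_{j=0}^{5} e^(−μ) μ^j/j! ≈ 0.1496.

0.1496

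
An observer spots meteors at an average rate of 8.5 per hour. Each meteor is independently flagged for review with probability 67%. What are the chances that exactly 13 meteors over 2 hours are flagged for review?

0.0986

Thinning: the meteors that are flagged for review themselves form a Poisson process with rate 0.67 × 8.5 = 5.695 per hour.
Over the interval, μ = 5.695 × 2 = 11.39 (2 hours).
P(N = 13) = e^(−11.39) · 11.39^13/13! ≈ 0.0986.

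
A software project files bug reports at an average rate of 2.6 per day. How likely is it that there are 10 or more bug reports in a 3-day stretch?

Over the interval, μ = 2.6 × 3 = 7.8 (a 3-day stretch = 3 days).
P(N ≥ 10) = 1 − P(N ≤ 9) = 1 − Σ_{j=0}^{9} e^(−μ) μ^j/j! ≈ 0.2589.

0.2589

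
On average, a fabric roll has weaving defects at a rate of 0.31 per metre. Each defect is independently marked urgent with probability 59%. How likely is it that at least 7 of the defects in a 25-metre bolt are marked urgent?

Thinning: the defects that are marked urgent themselves form a Poisson process with rate 0.59 × 0.31 = 0.1829 per metre.
Over the interval, μ = 0.1829 × 25 = 4.5725 (a 25-metre bolt = 25 metres).
P(N ≥ 7) = 1 − P(N ≤ 6) ≈ 0.1783.

0.1783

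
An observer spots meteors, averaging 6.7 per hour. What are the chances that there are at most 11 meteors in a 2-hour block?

Over the interval, μ = 6.7 × 2 = 13.4 (a 2-hour block = 2 hours).
P(N ≤ 11) = Σ_{j=0}^{11} e^(−μ) μ^j/j! ≈ 0.3139.

0.3139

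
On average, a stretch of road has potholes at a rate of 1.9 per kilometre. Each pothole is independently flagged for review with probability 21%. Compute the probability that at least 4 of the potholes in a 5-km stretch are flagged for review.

Thinning: the potholes that are flagged for review themselves form a Poisson process with rate 0.21 × 1.9 = 0.399 per kilometre.
Over the interval, μ = 0.399 × 5 = 1.995 (a 5-km stretch = 5 kilometres).
P(N ≥ 4) = 1 − P(N ≤ 3) ≈ 0.1420.

0.1420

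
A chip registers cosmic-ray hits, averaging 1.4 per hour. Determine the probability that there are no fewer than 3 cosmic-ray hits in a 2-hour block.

Over the interval, μ = 1.4 × 2 = 2.8 (a 2-hour block = 2 hours).
P(N ≥ 3) = 1 − P(N ≤ 2) = 1 − Σ_{j=0}^{2} e^(−μ) μ^j/j! ≈ 0.5305.

0.5305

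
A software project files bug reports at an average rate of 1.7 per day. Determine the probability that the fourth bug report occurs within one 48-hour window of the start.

0.4416

Over the interval, μ = 1.7 × 2 = 3.4 (a 48-hour window = 2 days).
The fourth arrival falls in the interval iff at least 4 events occur there: P(S_4 ≤ t) = P(N ≥ 4) = 1 − P(N ≤ 3) ≈ 0.4416.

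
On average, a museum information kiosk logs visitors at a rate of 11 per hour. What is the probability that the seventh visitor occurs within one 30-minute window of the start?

Over the interval, μ = 11 × 0.5 = 5.5 (a 30-minute window = 0.5 hours).
The seventh arrival falls in the interval iff at least 7 events occur there: P(S_7 ≤ t) = P(N ≥ 7) = 1 − P(N ≤ 6) ≈ 0.3140.

0.3140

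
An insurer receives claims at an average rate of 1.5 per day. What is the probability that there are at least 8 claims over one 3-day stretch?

0.0866

Over the interval, μ = 1.5 × 3 = 4.5 (a 3-day stretch = 3 days).
P(N ≥ 8) = 1 − P(N ≤ 7) = 1 − Σ_{j=0}^{7} e^(−μ) μ^j/j! ≈ 0.0866.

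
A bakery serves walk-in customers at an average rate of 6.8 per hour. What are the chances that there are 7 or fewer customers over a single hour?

With mean μ = 6.8 per hour,
P(N ≤ 7) = Σ_{j=0}^{7} e^(−μ) μ^j/j! ≈ 0.6285.

0.6285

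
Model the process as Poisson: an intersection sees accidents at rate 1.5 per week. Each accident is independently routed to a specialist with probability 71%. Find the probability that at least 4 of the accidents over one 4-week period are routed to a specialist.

0.6156

Thinning: the accidents that are routed to a specialist themselves form a Poisson process with rate 0.71 × 1.5 = 1.065 per week.
Over the interval, μ = 1.065 × 4 = 4.26 (a 4-week period = 4 weeks).
P(N ≥ 4) = 1 − P(N ≤ 3) ≈ 0.6156.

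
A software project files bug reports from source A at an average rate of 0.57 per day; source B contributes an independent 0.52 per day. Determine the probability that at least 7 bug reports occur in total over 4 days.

Independent Poisson processes superpose: combined rate λ = 0.57 + 0.52 = 1.09 per day.
Over the interval, μ = 1.09 × 4 = 4.36 (4 days).
P(N ≥ 7) = 1 − P(N ≤ 6) ≈ 0.1514.

0.1514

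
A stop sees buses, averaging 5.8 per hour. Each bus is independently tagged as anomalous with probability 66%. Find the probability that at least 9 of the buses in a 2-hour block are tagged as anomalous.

Thinning: the buses that are tagged as anomalous themselves form a Poisson process with rate 0.66 × 5.8 = 3.828 per hour.
Over the interval, μ = 3.828 × 2 = 7.656 (a 2-hour block = 2 hours).
P(N ≥ 9) = 1 − P(N ≤ 8) ≈ 0.3596.

0.3596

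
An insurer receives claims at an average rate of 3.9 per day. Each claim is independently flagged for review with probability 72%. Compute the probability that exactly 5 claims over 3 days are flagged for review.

Thinning: the claims that are flagged for review themselves form a Poisson process with rate 0.72 × 3.9 = 2.808 per day.
Over the interval, μ = 2.808 × 3 = 8.424 (3 days).
P(N = 5) = e^(−8.424) · 8.424^5/5! ≈ 0.0776.

0.0776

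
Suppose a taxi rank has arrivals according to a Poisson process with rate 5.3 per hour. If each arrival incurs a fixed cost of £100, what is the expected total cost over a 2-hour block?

£1060

E[N] = 5.3 × 2 = 10.6 (a 2-hour block = 2 hours); E[cost] = 10.6 × £100 = £1060.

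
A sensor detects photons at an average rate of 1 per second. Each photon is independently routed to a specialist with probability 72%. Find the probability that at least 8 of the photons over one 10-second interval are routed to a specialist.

Thinning: the photons that are routed to a specialist themselves form a Poisson process with rate 0.72 × 1 = 0.72 per second.
Over the interval, μ = 0.72 × 10 = 7.2 (a 10-second interval = 10 seconds).
P(N ≥ 8) = 1 − P(N ≤ 7) ≈ 0.4311.

0.4311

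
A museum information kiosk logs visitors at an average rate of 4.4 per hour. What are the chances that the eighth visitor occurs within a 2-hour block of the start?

Over the interval, μ = 4.4 × 2 = 8.8 (a 2-hour block = 2 hours).
The eighth arrival falls in the interval iff at least 8 events occur there: P(S_8 ≤ t) = P(N ≥ 8) = 1 − P(N ≤ 7) ≈ 0.6522.

0.6522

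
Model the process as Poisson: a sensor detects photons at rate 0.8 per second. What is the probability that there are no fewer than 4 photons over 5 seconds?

0.5665

Over the interval, μ = 0.8 × 5 = 4 (5 seconds).
P(N ≥ 4) = 1 − P(N ≤ 3) = 1 − Σ_{j=0}^{3} e^(−μ) μ^j/j! ≈ 0.5665.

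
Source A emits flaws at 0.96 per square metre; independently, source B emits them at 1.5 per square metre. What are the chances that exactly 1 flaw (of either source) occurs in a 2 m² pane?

Independent Poisson processes superpose: combined rate λ = 0.96 + 1.5 = 2.46 per square metre.
Over the interval, μ = 2.46 × 2 = 4.92 (a 2 m² pane = 2 square metres).
P(N = 1) = e^(−4.92) · 4.92^1/1! ≈ 0.0359.

0.0359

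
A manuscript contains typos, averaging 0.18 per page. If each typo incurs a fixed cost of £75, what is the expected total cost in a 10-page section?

£135

E[N] = 0.18 × 10 = 1.8 (a 10-page section = 10 pages); E[cost] = 1.8 × £75 = £135.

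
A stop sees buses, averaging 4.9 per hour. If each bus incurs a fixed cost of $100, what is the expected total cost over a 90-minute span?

E[N] = 4.9 × 1.5 = 7.35 (a 90-minute span = 1.5 hours); E[cost] = 7.35 × $100 = $735.

$735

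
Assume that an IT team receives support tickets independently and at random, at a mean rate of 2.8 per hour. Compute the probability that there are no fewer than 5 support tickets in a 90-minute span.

0.4102

Over the interval, μ = 2.8 × 1.5 = 4.2 (a 90-minute span = 1.5 hours).
P(N ≥ 5) = 1 − P(N ≤ 4) = 1 − Σ_{j=0}^{4} e^(−μ) μ^j/j! ≈ 0.4102.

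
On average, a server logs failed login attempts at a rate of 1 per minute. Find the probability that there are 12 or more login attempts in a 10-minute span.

0.3032

Over the interval, μ = 1 × 10 = 10 (a 10-minute span = 10 minutes).
P(N ≥ 12) = 1 − P(N ≤ 11) = 1 − Σ_{j=0}^{11} e^(−μ) μ^j/j! ≈ 0.3032.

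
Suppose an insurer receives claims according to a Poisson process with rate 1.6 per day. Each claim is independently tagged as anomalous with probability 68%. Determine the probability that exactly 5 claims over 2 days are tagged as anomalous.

Thinning: the claims that are tagged as anomalous themselves form a Poisson process with rate 0.68 × 1.6 = 1.088 per day.
Over the interval, μ = 1.088 × 2 = 2.176 (2 days).
P(N = 5) = e^(−2.176) · 2.176^5/5! ≈ 0.0461.

0.0461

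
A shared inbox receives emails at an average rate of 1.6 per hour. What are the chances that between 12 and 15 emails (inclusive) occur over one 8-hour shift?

0.4073

Over the interval, μ = 1.6 × 8 = 12.8 (an 8-hour shift = 8 hours).
P(12 ≤ N ≤ 15) = Σ_{j=12}^{15} e^(−12.8) · 12.8^j/j! ≈ 0.4073.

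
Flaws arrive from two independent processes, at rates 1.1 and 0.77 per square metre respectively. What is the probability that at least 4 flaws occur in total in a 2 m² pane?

Independent Poisson processes superpose: combined rate λ = 1.1 + 0.77 = 1.87 per square metre.
Over the interval, μ = 1.87 × 2 = 3.74 (a 2 m² pane = 2 square metres).
P(N ≥ 4) = 1 − P(N ≤ 3) ≈ 0.5142.

0.5142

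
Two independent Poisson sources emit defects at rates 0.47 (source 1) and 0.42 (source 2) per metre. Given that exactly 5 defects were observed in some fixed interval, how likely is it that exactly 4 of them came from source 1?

Given the total, each event is independently from source 1 with probability p = λ_1/(λ_1+λ_2) = 0.47/0.89 ≈ 0.5281.
So K ~ Binomial(5, 0.47/0.89): P(K = 4) = C(5,4) · (0.47/0.89)^4 · (0.42/0.89)^1 ≈ 0.1835.

0.1835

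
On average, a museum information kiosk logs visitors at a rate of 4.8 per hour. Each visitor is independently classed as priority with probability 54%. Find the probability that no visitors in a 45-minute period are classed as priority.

0.1431

Thinning: the visitors that are classed as priority themselves form a Poisson process with rate 0.54 × 4.8 = 2.592 per hour.
Over the interval, μ = 2.592 × 0.75 = 1.944 (a 45-minute period = 0.75 hours).
P(N = 0) = e^(−1.944) · 1.944^0/0! ≈ 0.1431.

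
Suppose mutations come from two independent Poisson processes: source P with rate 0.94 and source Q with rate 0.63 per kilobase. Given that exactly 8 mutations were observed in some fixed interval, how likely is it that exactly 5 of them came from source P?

Given the total, each event is independently from source P with probability p = λ_P/(λ_P+λ_Q) = 0.94/1.57 ≈ 0.5987.
So K ~ Binomial(8, 0.94/1.57): P(K = 5) = C(8,5) · (0.94/1.57)^5 · (0.63/1.57)^3 ≈ 0.2784.

0.2784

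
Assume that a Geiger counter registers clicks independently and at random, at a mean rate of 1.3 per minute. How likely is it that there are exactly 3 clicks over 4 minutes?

Over the interval, μ = 1.3 × 4 = 5.2 (4 minutes).
P(N = 3) = e^(−μ) μ^3/3! = e^(−5.2) · 5.2^3/6 ≈ 0.1293.

0.1293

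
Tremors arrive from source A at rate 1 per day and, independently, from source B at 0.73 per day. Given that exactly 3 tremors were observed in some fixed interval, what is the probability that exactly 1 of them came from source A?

Given the total, each event is independently from source A with probability p = λ_A/(λ_A+λ_B) = 1/1.73 ≈ 0.5780.
So K ~ Binomial(3, 1/1.73): P(K = 1) = C(3,1) · (1/1.73)^1 · (0.73/1.73)^2 ≈ 0.3088.

0.3088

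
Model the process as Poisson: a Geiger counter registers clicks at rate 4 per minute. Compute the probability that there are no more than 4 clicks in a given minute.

0.6288

With mean μ = 4 per minute,
P(N ≤ 4) = Σ_{j=0}^{4} e^(−μ) μ^j/j! ≈ 0.6288.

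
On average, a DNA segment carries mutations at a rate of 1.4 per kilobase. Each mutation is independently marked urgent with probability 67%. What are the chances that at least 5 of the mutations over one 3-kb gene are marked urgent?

0.1545

Thinning: the mutations that are marked urgent themselves form a Poisson process with rate 0.67 × 1.4 = 0.938 per kilobase.
Over the interval, μ = 0.938 × 3 = 2.814 (a 3-kb gene = 3 kilobases).
P(N ≥ 5) = 1 − P(N ≤ 4) ≈ 0.1545.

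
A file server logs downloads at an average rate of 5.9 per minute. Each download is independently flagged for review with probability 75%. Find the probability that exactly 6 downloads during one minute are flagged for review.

Thinning: the downloads that are flagged for review themselves form a Poisson process with rate 0.75 × 5.9 = 4.425 per minute.
So μ = 4.425.
P(N = 6) = e^(−4.425) · 4.425^6/6! ≈ 0.1249.

0.1249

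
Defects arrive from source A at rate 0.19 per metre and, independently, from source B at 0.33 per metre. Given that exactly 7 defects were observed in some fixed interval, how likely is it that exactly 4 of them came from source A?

Given the total, each event is independently from source A with probability p = λ_A/(λ_A+λ_B) = 0.19/0.52 ≈ 0.3654.
So K ~ Binomial(7, 0.19/0.52): P(K = 4) = C(7,4) · (0.19/0.52)^4 · (0.33/0.52)^3 ≈ 0.1594.

0.1594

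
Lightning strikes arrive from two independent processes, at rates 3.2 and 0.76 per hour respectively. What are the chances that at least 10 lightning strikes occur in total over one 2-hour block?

Independent Poisson processes superpose: combined rate λ = 3.2 + 0.76 = 3.96 per hour.
Over the interval, μ = 3.96 × 2 = 7.92 (a 2-hour block = 2 hours).
P(N ≥ 10) = 1 − P(N ≤ 9) ≈ 0.2735.

0.2735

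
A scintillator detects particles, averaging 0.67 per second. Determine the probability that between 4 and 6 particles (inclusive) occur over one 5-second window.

Over the interval, μ = 0.67 × 5 = 3.35 (a 5-second window = 5 seconds).
P(4 ≤ N ≤ 6) = Σ_{j=4}^{6} e^(−3.35) · 3.35^j/j! ≈ 0.3763.

0.3763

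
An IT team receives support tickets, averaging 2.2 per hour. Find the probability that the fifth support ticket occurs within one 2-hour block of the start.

Over the interval, μ = 2.2 × 2 = 4.4 (a 2-hour block = 2 hours).
The fifth arrival falls in the interval iff at least 5 events occur there: P(S_5 ≤ t) = P(N ≥ 5) = 1 − P(N ≤ 4) ≈ 0.4488.

0.4488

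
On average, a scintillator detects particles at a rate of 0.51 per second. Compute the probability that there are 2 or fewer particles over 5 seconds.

0.5311

Over the interval, μ = 0.51 × 5 = 2.55 (5 seconds).
P(N ≤ 2) = Σ_{j=0}^{2} e^(−μ) μ^j/j! ≈ 0.5311.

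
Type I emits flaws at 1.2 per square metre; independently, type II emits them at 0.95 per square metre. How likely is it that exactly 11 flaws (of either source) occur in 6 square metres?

Independent Poisson processes superpose: combined rate λ = 1.2 + 0.95 = 2.15 per square metre.
Over the interval, μ = 2.15 × 6 = 12.9 (6 square metres).
P(N = 11) = e^(−12.9) · 12.9^11/11! ≈ 0.1030.

0.1030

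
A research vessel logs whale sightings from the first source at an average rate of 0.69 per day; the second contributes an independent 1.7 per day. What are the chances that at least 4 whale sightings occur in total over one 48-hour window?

Independent Poisson processes superpose: combined rate λ = 0.69 + 1.7 = 2.39 per day.
Over the interval, μ = 2.39 × 2 = 4.78 (a 48-hour window = 2 days).
P(N ≥ 4) = 1 − P(N ≤ 3) ≈ 0.7027.

0.7027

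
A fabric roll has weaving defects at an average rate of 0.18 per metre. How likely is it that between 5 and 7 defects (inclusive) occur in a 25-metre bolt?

0.3813

Over the interval, μ = 0.18 × 25 = 4.5 (a 25-metre bolt = 25 metres).
P(5 ≤ N ≤ 7) = Σ_{j=5}^{7} e^(−4.5) · 4.5^j/j! ≈ 0.3813.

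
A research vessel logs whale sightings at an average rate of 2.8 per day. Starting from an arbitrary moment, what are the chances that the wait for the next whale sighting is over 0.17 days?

0.6213

The wait for the next event is exponential with rate λ = 2.8 per day.
P(T > 0.17) = e^(−λt) = e^(−2.8 × 0.17) = e^(−0.476) ≈ 0.6213.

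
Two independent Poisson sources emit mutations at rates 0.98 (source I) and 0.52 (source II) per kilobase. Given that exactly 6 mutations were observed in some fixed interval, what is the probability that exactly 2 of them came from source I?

Given the total, each event is independently from source I with probability p = λ_I/(λ_I+λ_II) = 0.98/1.5 ≈ 0.6533.
So K ~ Binomial(6, 0.98/1.5): P(K = 2) = C(6,2) · (0.98/1.5)^2 · (0.52/1.5)^4 ≈ 0.0925.

0.0925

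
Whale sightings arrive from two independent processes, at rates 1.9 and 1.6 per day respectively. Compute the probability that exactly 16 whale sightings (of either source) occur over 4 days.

0.0866

Independent Poisson processes superpose: combined rate λ = 1.9 + 1.6 = 3.5 per day.
Over the interval, μ = 3.5 × 4 = 14 (4 days).
P(N = 16) = e^(−14) · 14^16/16! ≈ 0.0866.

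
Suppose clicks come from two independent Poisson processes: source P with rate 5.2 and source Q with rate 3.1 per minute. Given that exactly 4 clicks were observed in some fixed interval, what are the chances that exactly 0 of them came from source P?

0.0195

Given the total, each event is independently from source P with probability p = λ_P/(λ_P+λ_Q) = 5.2/8.3 ≈ 0.6265.
So K ~ Binomial(4, 5.2/8.3): P(K = 0) = C(4,0) · (5.2/8.3)^0 · (3.1/8.3)^4 ≈ 0.0195.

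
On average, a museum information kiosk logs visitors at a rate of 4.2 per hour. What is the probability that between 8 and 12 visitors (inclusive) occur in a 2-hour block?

Over the interval, μ = 4.2 × 2 = 8.4 (a 2-hour block = 2 hours).
P(8 ≤ N ≤ 12) = Σ_{j=8}^{12} e^(−8.4) · 8.4^j/j! ≈ 0.5163.

0.5163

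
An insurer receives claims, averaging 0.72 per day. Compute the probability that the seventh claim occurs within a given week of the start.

0.2437

Over the interval, μ = 0.72 × 7 = 5.04 (a week = 7 days).
The seventh arrival falls in the interval iff at least 7 events occur there: P(S_7 ≤ t) = P(N ≥ 7) = 1 − P(N ≤ 6) ≈ 0.2437.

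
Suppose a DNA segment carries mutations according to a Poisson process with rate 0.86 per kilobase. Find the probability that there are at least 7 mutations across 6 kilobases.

0.2616

Over the interval, μ = 0.86 × 6 = 5.16 (6 kilobases).
P(N ≥ 7) = 1 − P(N ≤ 6) = 1 − Σ_{j=0}^{6} e^(−μ) μ^j/j! ≈ 0.2616.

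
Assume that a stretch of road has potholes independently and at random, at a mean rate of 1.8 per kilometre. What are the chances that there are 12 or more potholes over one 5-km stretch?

0.1970

Over the interval, μ = 1.8 × 5 = 9 (a 5-km stretch = 5 kilometres).
P(N ≥ 12) = 1 − P(N ≤ 11) = 1 − Σ_{j=0}^{11} e^(−μ) μ^j/j! ≈ 0.1970.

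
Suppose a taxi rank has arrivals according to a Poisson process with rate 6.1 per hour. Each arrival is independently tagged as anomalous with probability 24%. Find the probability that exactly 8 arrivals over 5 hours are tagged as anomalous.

Thinning: the arrivals that are tagged as anomalous themselves form a Poisson process with rate 0.24 × 6.1 = 1.464 per hour.
Over the interval, μ = 1.464 × 5 = 7.32 (5 hours).
P(N = 8) = e^(−7.32) · 7.32^8/8! ≈ 0.1354.

0.1354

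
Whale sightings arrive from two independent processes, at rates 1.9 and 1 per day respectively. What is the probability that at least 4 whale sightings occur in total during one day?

Independent Poisson processes superpose: combined rate λ = 1.9 + 1 = 2.9 per day.
So μ = 2.9.
P(N ≥ 4) = 1 − P(N ≤ 3) ≈ 0.3304.

0.3304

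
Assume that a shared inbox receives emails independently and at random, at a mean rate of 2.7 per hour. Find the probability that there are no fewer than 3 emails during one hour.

With mean μ = 2.7 per hour,
P(N ≥ 3) = 1 − P(N ≤ 2) = 1 − Σ_{j=0}^{2} e^(−μ) μ^j/j! ≈ 0.5064.

0.5064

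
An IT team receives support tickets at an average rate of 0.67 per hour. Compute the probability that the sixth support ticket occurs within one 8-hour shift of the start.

0.4469

Over the interval, μ = 0.67 × 8 = 5.36 (an 8-hour shift = 8 hours).
The sixth arrival falls in the interval iff at least 6 events occur there: P(S_6 ≤ t) = P(N ≥ 6) = 1 − P(N ≤ 5) ≈ 0.4469.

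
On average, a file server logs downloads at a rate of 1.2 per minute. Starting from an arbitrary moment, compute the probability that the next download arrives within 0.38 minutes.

Inter-arrival times are exponential with rate λ = 1.2 per minute.
P(T ≤ 0.38) = 1 − e^(−λt) = 1 − e^(−1.2 × 0.38) = 1 − e^(−0.456) ≈ 0.3662.

0.3662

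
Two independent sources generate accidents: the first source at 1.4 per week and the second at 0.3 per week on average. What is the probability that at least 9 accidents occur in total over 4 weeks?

0.2452

Independent Poisson processes superpose: combined rate λ = 1.4 + 0.3 = 1.7 per week.
Over the interval, μ = 1.7 × 4 = 6.8 (4 weeks).
P(N ≥ 9) = 1 − P(N ≤ 8) ≈ 0.2452.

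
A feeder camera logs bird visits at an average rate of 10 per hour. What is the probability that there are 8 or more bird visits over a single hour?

0.7798

With mean μ = 10 per hour,
P(N ≥ 8) = 1 − P(N ≤ 7) = 1 − Σ_{j=0}^{7} e^(−μ) μ^j/j! ≈ 0.7798.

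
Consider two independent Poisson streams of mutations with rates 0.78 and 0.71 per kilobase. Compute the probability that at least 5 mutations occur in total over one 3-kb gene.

Independent Poisson processes superpose: combined rate λ = 0.78 + 0.71 = 1.49 per kilobase.
Over the interval, μ = 1.49 × 3 = 4.47 (a 3-kb gene = 3 kilobases).
P(N ≥ 5) = 1 − P(N ≤ 4) ≈ 0.4622.

0.4622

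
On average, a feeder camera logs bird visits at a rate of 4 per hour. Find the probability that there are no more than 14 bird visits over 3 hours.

Over the interval, μ = 4 × 3 = 12 (3 hours).
P(N ≤ 14) = Σ_{j=0}^{14} e^(−μ) μ^j/j! ≈ 0.7720.

0.7720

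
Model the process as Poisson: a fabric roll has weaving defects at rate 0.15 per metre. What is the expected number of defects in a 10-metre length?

1.5

E[N] = λt = 0.15 × 10 = 1.5 (a 10-metre length = 10 metres).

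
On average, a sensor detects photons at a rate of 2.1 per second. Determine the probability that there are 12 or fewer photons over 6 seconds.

0.5077

Over the interval, μ = 2.1 × 6 = 12.6 (6 seconds).
P(N ≤ 12) = Σ_{j=0}^{12} e^(−μ) μ^j/j! ≈ 0.5077.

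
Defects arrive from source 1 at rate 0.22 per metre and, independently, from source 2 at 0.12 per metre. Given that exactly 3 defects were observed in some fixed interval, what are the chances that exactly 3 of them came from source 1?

Given the total, each event is independently from source 1 with probability p = λ_1/(λ_1+λ_2) = 0.22/0.34 ≈ 0.6471.
So K ~ Binomial(3, 0.22/0.34): P(K = 3) = C(3,3) · (0.22/0.34)^3 · (0.12/0.34)^0 ≈ 0.2709.

0.2709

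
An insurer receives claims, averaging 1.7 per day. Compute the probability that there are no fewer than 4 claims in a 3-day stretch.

0.7487

Over the interval, μ = 1.7 × 3 = 5.1 (a 3-day stretch = 3 days).
P(N ≥ 4) = 1 − P(N ≤ 3) = 1 − Σ_{j=0}^{3} e^(−μ) μ^j/j! ≈ 0.7487.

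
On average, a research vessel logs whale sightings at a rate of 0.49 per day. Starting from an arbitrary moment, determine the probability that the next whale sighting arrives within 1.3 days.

Inter-arrival times are exponential with rate λ = 0.49 per day.
P(T ≤ 1.3) = 1 − e^(−λt) = 1 − e^(−0.49 × 1.3) = 1 − e^(−0.637) ≈ 0.4711.

0.4711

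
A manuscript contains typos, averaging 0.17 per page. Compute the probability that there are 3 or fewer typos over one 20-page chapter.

0.5584

Over the interval, μ = 0.17 × 20 = 3.4 (a 20-page chapter = 20 pages).
P(N ≤ 3) = Σ_{j=0}^{3} e^(−μ) μ^j/j! ≈ 0.5584.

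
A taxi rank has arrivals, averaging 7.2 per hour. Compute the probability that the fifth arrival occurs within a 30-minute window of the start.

Over the interval, μ = 7.2 × 0.5 = 3.6 (a 30-minute window = 0.5 hours).
The fifth arrival falls in the interval iff at least 5 events occur there: P(S_5 ≤ t) = P(N ≥ 5) = 1 − P(N ≤ 4) ≈ 0.2936.

0.2936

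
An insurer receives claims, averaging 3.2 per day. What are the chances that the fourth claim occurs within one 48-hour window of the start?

0.8811

Over the interval, μ = 3.2 × 2 = 6.4 (a 48-hour window = 2 days).
The fourth arrival falls in the interval iff at least 4 events occur there: P(S_4 ≤ t) = P(N ≥ 4) = 1 − P(N ≤ 3) ≈ 0.8811.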